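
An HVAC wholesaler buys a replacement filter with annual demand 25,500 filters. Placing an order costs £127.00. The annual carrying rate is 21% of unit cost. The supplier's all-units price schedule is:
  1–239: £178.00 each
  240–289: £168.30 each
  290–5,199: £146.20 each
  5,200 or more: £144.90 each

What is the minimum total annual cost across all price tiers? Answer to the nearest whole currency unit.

Holding cost per unit per year at price C is H = 0.21·C.
Candidates are each tier's EOQ (if it falls in that tier) and each price-break quantity.
Tier 1 (£178.00): EOQ = 416.3 exceeds tier's upper bound 239, so this tier is dominated.
Tier 2 (£168.30): EOQ = 428.1 exceeds tier's upper bound 289, so this tier is dominated.
EOQ at £146.20 = 459.3 (feasible in tier 3): TC = 25,500×£146.20 + (25,500/459.3)×127 + (459.3/2)×0.21×£146.20 = £3,742,201.66.
EOQ at £144.90 = 461.4 < 5200, so use break Q=5200: TC = 25,500×£144.90 + (25,500/5200.0)×127 + (5200.0/2)×0.21×£144.90 = £3,774,688.19.
Lowest total cost among the candidates is at Q = 459.3.

TC* ≈ £3,742,202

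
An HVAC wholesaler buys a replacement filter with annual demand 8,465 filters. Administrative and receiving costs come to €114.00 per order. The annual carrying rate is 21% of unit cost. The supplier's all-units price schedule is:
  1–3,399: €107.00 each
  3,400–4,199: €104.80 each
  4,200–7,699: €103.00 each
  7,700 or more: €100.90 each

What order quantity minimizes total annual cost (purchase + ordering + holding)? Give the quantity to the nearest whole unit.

Holding cost per unit per year at price C is H = 0.21·C.
For each price level, check whether its EOQ is feasible; otherwise the best quantity at that price is the breakpoint.
EOQ at €107.00 = 293.1 (feasible in tier 1): TC = 8,465×€107.00 + (8,465/293.1)×114 + (293.1/2)×0.21×€107.00 = €912,340.40.
EOQ at €104.80 = 296.1 < 3400, so use break Q=3400: TC = 8,465×€104.80 + (8,465/3400.0)×114 + (3400.0/2)×0.21×€104.80 = €924,829.43.
EOQ at €103.00 = 298.7 < 4200, so use break Q=4200: TC = 8,465×€103.00 + (8,465/4200.0)×114 + (4200.0/2)×0.21×€103.00 = €917,547.76.
EOQ at €100.90 = 301.8 < 7700, so use break Q=7700: TC = 8,465×€100.90 + (8,465/7700.0)×114 + (7700.0/2)×0.21×€100.90 = €935,821.48.
Lowest total cost is €912,340.40 at Q = 293.1.

Q* ≈ 293 filters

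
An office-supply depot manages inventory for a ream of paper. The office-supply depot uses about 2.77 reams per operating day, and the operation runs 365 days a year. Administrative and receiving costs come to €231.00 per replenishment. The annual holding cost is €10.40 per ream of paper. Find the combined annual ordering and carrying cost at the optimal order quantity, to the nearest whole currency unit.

Annual demand D = 2.77 × 365 = 1,011.05.
Q* = √(2DS/H) = √(2 × 1,011.05 × 231 / 10.4) ≈ 211.93.
At the optimum the two cost components are equal, so total cost = 2·(Q*/2)H = Q*·H.
Minimum total = √(2DSH) = √(2 × 1,011.05 × 231 × 10.4) ≈ 2204.063.

TC* ≈ €2,204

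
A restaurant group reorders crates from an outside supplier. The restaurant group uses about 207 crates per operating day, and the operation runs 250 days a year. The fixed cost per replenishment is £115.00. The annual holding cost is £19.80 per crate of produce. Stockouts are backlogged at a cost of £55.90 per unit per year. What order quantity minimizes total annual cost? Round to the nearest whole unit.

Q* ≈ 902 crates

Annual demand D = 207 × 250 = 51,750.
With planned backorders, Q* = √(2DS/H) · √((H+B)/B).
√(2DS/H) = √(2 × 51,750 × 115 / 19.8) = 775.330.
√((H+B)/B) = √((19.8+55.9)/55.9) = 1.1637.
Q* ≈ 902.253.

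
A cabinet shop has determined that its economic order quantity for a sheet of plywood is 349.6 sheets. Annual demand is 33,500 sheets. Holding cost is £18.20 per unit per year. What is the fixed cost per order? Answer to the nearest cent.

S ≈ £33.20

Squaring Q* = √(2DS/H) gives Q*² = 2DS/H.
From Q* = √(2DS/H): S = Q*²H / (2D) = 349.6² × 18.2 / (2 × 33,500) = 33.2001.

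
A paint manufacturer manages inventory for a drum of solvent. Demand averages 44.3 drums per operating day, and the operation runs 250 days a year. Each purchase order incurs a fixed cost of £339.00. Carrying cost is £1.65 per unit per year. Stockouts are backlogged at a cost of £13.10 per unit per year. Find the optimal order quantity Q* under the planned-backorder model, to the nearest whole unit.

Annual demand D = 44.3 × 250 = 11,075.
With planned backorders, Q* = √(2DS/H) · √((H+B)/B).
√(2DS/H) = √(2 × 11,075 × 339 / 1.65) = 2133.265.
√((H+B)/B) = √((1.65+13.1)/13.1) = 1.0611.
Q* ≈ 2263.628.

Q* ≈ 2,264 drums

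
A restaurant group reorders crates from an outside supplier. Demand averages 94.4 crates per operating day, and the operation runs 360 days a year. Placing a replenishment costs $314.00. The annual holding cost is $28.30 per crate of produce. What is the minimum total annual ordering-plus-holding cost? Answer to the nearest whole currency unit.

TC* ≈ $24,576

Annual demand D = 94.4 × 360 = 33,984.
EOQ = √(2DS/H) = √(2 × 33,984 × 314 / 28.3) ≈ 868.41.
At Q*, ordering cost (D/Q*)S equals holding cost (Q*/2)H, each = √(DSH/2).
Minimum total = √(2DSH) = √(2 × 33,984 × 314 × 28.3) ≈ 24575.948.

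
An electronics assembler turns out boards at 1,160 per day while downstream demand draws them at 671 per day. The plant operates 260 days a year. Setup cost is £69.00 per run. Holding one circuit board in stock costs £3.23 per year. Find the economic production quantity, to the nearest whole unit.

Q* ≈ 4,205 boards

Annual demand D = 671 × 260 = 174,460.
Production build-up factor (1 − d/p) = 1 − 671/1,160 = 0.4216.
Q* = √(2DS / (H(1 − d/p))) = √(2 × 174,460 × 69 / (3.23 × 0.4216)).
= √(24,075,480 / 1.3616) ≈ 4204.949.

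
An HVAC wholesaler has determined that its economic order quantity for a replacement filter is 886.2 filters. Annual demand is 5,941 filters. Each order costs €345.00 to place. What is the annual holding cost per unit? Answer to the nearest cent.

The basic EOQ model gives Q* = √(2DS/H); rearrange for the unknown.
From Q* = √(2DS/H): H = 2DS / Q*² = 2 × 5,941 × 345 / 886.2² = 5.2197.

H ≈ €5.22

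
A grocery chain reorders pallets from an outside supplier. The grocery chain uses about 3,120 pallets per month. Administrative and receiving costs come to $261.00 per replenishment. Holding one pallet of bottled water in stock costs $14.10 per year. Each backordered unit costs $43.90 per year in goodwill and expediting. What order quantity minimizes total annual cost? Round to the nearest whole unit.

Q* ≈ 1,353 pallets

Annual demand D = 3,120 × 12 = 37,440.
With planned backorders, Q* = √(2DS/H) · √((H+B)/B).
√(2DS/H) = √(2 × 37,440 × 261 / 14.1) = 1177.318.
√((H+B)/B) = √((14.1+43.9)/43.9) = 1.1494.
Q* ≈ 1353.242.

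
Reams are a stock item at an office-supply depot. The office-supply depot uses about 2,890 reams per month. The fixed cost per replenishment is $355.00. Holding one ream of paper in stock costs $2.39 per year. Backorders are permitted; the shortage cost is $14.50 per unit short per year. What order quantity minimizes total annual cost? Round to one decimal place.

Q* ≈ 3,464.2 reams

Annual demand D = 2,890 × 12 = 34,680.
With planned backorders, Q* = √(2DS/H) · √((H+B)/B).
√(2DS/H) = √(2 × 34,680 × 355 / 2.39) = 3209.739.
√((H+B)/B) = √((2.39+14.5)/14.5) = 1.0793.
Q* ≈ 3464.181.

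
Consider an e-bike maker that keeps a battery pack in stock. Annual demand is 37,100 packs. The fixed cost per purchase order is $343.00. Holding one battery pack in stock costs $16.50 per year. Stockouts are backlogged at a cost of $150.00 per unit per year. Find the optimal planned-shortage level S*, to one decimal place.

S* ≈ 129.7 packs

With planned backorders, Q* = √(2DS/H) · √((H+B)/B).
√(2DS/H) = √(2 × 37,100 × 343 / 16.5) = 1241.958.
√((H+B)/B) = √((16.5+150)/150) = 1.0536.
Q* ≈ 1308.484.
S* = Q* · H/(H+B) = 1308.484 × 16.5/166.5 ≈ 129.670.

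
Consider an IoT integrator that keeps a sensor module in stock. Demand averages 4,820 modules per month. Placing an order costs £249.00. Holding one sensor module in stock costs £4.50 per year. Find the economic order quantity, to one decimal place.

Annual demand D = 4,820 × 12 = 57,840.
EOQ = √(2DS / H) = √(2 × 57,840 × 249 / 4.5).
= √(28,804,320 / 4.5) = √6,400,960 ≈ 2530.012.

Q* ≈ 2,530.0 modules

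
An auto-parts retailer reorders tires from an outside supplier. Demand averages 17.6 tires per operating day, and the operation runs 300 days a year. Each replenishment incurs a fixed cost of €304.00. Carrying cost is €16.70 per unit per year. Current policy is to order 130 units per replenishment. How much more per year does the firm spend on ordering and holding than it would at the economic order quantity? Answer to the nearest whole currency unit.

Annual demand D = 17.6 × 300 = 5,280.
EOQ = √(2DS/H) = √(2 × 5,280 × 304 / 16.7) ≈ 438.44.
Cost at Q* = (D/Q*)S + (Q*/2)H = √(2DSH) ≈ €7,321.95.
Cost at Q = 130: (5,280/130)×304 + (130/2)×16.7 = €12,347.08 + €1,085.50 = €13,432.58.
Excess = €13,432.58 − €7,321.95 = €6,110.62.

Extra cost ≈ €6,111 per year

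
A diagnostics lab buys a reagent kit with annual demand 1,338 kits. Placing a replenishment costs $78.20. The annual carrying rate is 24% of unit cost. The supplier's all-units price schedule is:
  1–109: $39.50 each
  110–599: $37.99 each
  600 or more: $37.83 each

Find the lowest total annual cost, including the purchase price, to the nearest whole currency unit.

TC* ≈ $52,212

Holding cost per unit per year at price C is H = 0.24·C.
Evaluate total cost at each tier's feasible EOQ or, if the EOQ is below the tier, at the tier's minimum quantity.
Tier 1 ($39.50): EOQ = 148.6 exceeds tier's upper bound 109, so this tier is dominated.
EOQ at $37.99 = 151.5 (feasible in tier 2): TC = 1,338×$37.99 + (1,338/151.5)×78.2 + (151.5/2)×0.24×$37.99 = $52,211.92.
EOQ at $37.83 = 151.8 < 600, so use break Q=600: TC = 1,338×$37.83 + (1,338/600.0)×78.2 + (600.0/2)×0.24×$37.83 = $53,514.69.
Lowest total cost among the candidates is at Q = 151.5.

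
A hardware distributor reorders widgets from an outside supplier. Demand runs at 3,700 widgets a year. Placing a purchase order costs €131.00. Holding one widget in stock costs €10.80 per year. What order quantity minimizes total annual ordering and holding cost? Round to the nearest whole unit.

EOQ = √(2DS / H) = √(2 × 3,700 × 131 / 10.8).
= √(969,400 / 10.8) = √89,759.2593 ≈ 299.598.

Q* ≈ 300 widgets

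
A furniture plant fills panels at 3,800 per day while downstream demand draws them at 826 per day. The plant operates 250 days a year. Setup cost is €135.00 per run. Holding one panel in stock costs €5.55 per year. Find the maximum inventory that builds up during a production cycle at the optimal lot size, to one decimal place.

I_max ≈ 2,804.0 panels

Annual demand D = 826 × 250 = 206,500.
Production build-up factor (1 − d/p) = 1 − 826/3,800 = 0.7826.
Q* = √(2DS / (H(1 − d/p))) = √(2 × 206,500 × 135 / (5.55 × 0.7826)).
= √(55,755,000 / 4.3436) ≈ 3582.752.
Maximum inventory = Q*(1 − d/p) = 3582.752 × 0.7826 ≈ 2803.975.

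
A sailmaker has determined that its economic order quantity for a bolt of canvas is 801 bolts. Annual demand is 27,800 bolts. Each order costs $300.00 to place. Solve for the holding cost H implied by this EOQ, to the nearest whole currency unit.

Invert the EOQ relation Q*² = 2DS/H.
From Q* = √(2DS/H): H = 2DS / Q*² = 2 × 27,800 × 300 / 801² = 25.9975.

H ≈ $26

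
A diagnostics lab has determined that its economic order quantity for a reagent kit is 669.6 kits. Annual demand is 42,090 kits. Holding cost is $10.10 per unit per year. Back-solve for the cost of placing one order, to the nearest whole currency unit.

The basic EOQ model gives Q* = √(2DS/H); rearrange for the unknown.
From Q* = √(2DS/H): S = Q*²H / (2D) = 669.6² × 10.1 / (2 × 42,090) = 53.7952.

S ≈ $54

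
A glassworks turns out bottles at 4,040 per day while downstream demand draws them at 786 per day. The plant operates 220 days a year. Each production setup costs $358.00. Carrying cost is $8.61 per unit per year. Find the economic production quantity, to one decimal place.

Annual demand D = 786 × 220 = 172,920.
Production build-up factor (1 − d/p) = 1 − 786/4,040 = 0.8054.
Q* = √(2DS / (H(1 − d/p))) = √(2 × 172,920 × 358 / (8.61 × 0.8054)).
= √(123,810,720 / 6.9349) ≈ 4225.319.

Q* ≈ 4,225.3 bottles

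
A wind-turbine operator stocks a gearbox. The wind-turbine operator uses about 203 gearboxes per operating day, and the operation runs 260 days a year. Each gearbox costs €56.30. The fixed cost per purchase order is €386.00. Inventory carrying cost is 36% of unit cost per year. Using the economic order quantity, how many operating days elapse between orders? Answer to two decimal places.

T ≈ 6.98 days

Annual demand D = 203 × 260 = 52,780.
Holding cost H = 0.36 × €56.30 = €20.2680 per unit per year.
The optimal lot size = √(2DS/H) = √(2 × 52,780 × 386 / 20.268) ≈ 1417.87.
Cycle time = Q*/D × 260 = 1417.87 / 52,780 × 260 ≈ 6.985 days.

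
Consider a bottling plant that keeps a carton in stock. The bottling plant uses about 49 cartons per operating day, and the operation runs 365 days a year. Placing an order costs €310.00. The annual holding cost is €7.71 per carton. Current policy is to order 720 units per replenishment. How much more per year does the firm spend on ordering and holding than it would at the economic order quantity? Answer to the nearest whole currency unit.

Extra cost ≈ €1,230 per year

Annual demand D = 49 × 365 = 17,885.
EOQ = √(2DS/H) = √(2 × 17,885 × 310 / 7.71) ≈ 1199.26.
Cost at Q* = (D/Q*)S + (Q*/2)H = √(2DSH) ≈ €9,246.29.
Cost at Q = 720: (17,885/720)×310 + (720/2)×7.71 = €7,700.49 + €2,775.60 = €10,476.09.
Excess = €10,476.09 − €9,246.29 = €1,229.80.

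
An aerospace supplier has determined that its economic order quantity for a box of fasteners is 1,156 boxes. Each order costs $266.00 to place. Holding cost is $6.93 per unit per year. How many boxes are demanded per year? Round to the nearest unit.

D ≈ 17,408 boxes per year

Invert the EOQ relation Q*² = 2DS/H.
From Q* = √(2DS/H): D = Q*²H / (2S) = 1,156² × 6.93 / (2 × 266) = 17407.535.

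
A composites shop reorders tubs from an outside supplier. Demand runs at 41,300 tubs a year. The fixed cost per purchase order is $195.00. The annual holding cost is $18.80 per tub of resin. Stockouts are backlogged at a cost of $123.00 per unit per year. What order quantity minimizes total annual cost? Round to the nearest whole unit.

With planned backorders, Q* = √(2DS/H) · √((H+B)/B).
√(2DS/H) = √(2 × 41,300 × 195 / 18.8) = 925.611.
√((H+B)/B) = √((18.8+123)/123) = 1.0737.
Q* ≈ 993.834.

Q* ≈ 994 tubs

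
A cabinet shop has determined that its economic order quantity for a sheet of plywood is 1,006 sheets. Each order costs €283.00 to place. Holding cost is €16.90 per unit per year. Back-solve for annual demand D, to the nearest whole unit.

The basic EOQ model gives Q* = √(2DS/H); rearrange for the unknown.
From Q* = √(2DS/H): D = Q*²H / (2S) = 1,006² × 16.9 / (2 × 283) = 30218.036.

D ≈ 30,218 sheets per year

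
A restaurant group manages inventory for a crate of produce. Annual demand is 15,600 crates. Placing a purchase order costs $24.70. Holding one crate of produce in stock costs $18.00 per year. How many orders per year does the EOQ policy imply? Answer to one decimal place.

Q* = √(2DS/H) = √(2 × 15,600 × 24.7 / 18) ≈ 206.91.
Orders per year = D / Q* = 15,600 / 206.91 ≈ 75.394.

N ≈ 75.4 orders per year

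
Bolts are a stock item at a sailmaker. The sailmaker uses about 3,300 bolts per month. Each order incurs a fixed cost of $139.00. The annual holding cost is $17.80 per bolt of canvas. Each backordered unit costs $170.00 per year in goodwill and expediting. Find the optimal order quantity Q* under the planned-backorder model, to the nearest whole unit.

Annual demand D = 3,300 × 12 = 39,600.
With planned backorders, Q* = √(2DS/H) · √((H+B)/B).
√(2DS/H) = √(2 × 39,600 × 139 / 17.8) = 786.430.
√((H+B)/B) = √((17.8+170)/170) = 1.0510.
Q* ≈ 826.577.

Q* ≈ 827 bolts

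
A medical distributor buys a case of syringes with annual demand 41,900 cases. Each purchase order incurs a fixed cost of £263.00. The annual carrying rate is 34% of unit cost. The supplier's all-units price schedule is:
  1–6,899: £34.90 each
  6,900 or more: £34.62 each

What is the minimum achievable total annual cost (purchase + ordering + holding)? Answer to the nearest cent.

TC* ≈ £1,478,481.57

Holding cost per unit per year at price C is H = 0.34·C.
Evaluate total cost at each tier's feasible EOQ or, if the EOQ is below the tier, at the tier's minimum quantity.
EOQ at £34.90 = 1362.8 (feasible in tier 1): TC = 41,900×£34.90 + (41,900/1362.8)×263 + (1362.8/2)×0.34×£34.90 = £1,478,481.57.
EOQ at £34.62 = 1368.3 < 6900, so use break Q=6900: TC = 41,900×£34.62 + (41,900/6900.0)×263 + (6900.0/2)×0.34×£34.62 = £1,492,784.32.
Lowest total cost among the candidates is at Q = 1362.8.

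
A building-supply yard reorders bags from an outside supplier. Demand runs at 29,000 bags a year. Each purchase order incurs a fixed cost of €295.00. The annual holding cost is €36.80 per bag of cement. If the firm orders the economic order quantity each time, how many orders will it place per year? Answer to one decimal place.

Q* = √(2DS/H) = √(2 × 29,000 × 295 / 36.8) ≈ 681.87.
Orders per year = D / Q* = 29,000 / 681.87 ≈ 42.530.

N ≈ 42.5 orders per year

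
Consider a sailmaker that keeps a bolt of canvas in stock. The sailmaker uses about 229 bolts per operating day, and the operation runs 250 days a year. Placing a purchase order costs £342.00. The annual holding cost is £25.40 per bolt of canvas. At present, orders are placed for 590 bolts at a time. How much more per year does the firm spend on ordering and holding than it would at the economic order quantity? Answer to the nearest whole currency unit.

Extra cost ≈ £9,141 per year

Annual demand D = 229 × 250 = 57,250.
EOQ = √(2DS/H) = √(2 × 57,250 × 342 / 25.4) ≈ 1241.65.
Cost at Q* = (D/Q*)S + (Q*/2)H = √(2DSH) ≈ £31,537.89.
Cost at Q = 590: (57,250/590)×342 + (590/2)×25.4 = £33,185.59 + £7,493.00 = £40,678.59.
Excess = £40,678.59 − £31,537.89 = £9,140.70.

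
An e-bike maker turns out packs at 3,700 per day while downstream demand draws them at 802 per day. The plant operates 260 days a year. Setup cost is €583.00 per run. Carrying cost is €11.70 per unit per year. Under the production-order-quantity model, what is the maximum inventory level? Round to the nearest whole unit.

I_max ≈ 4,034 packs

Annual demand D = 802 × 260 = 208,520.
Production build-up factor (1 − d/p) = 1 − 802/3,700 = 0.7832.
Q* = √(2DS / (H(1 − d/p))) = √(2 × 208,520 × 583 / (11.7 × 0.7832)).
= √(243,134,320 / 9.1639) ≈ 5150.885.
Maximum inventory = Q*(1 − d/p) = 5150.885 × 0.7832 ≈ 4034.396.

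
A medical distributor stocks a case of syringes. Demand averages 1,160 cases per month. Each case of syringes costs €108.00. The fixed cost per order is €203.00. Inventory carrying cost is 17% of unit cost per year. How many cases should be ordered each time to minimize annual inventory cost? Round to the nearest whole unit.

Annual demand D = 1,160 × 12 = 13,920.
Holding cost H = 0.17 × €108.00 = €18.3600 per unit per year.
EOQ = √(2DS / H) = √(2 × 13,920 × 203 / 18.36).
= √(5,651,520 / 18.36) = √307,816.9935 ≈ 554.813.

Q* ≈ 555 cases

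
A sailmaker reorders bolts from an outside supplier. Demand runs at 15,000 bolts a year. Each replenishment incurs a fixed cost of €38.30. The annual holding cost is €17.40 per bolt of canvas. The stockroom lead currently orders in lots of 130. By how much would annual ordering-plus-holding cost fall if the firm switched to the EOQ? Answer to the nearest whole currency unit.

EOQ = √(2DS/H) = √(2 × 15,000 × 38.3 / 17.4) ≈ 256.97.
Cost at Q* = (D/Q*)S + (Q*/2)H = √(2DSH) ≈ €4,471.31.
Cost at Q = 130: (15,000/130)×38.3 + (130/2)×17.4 = €4,419.23 + €1,131.00 = €5,550.23.
Excess = €5,550.23 − €4,471.31 = €1,078.92.

Extra cost ≈ €1,079 per year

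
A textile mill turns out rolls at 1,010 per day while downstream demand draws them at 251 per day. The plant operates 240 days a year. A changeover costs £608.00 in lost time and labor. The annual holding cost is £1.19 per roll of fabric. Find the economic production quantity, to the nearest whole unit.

Q* ≈ 9,051 rolls

Annual demand D = 251 × 240 = 60,240.
Production build-up factor (1 − d/p) = 1 − 251/1,010 = 0.7515.
Q* = √(2DS / (H(1 − d/p))) = √(2 × 60,240 × 608 / (1.19 × 0.7515)).
= √(73,251,840 / 0.8943) ≈ 9050.563.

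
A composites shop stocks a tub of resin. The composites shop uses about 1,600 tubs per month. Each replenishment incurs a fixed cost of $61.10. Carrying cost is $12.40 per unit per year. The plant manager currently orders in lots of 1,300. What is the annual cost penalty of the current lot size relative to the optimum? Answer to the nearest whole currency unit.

Annual demand D = 1,600 × 12 = 19,200.
EOQ = √(2DS/H) = √(2 × 19,200 × 61.1 / 12.4) ≈ 434.99.
Cost at Q* = (D/Q*)S + (Q*/2)H = √(2DSH) ≈ $5,393.83.
Cost at Q = 1,300: (19,200/1,300)×61.1 + (1,300/2)×12.4 = $902.40 + $8,060.00 = $8,962.40.
Excess = $8,962.40 − $5,393.83 = $3,568.57.

Extra cost ≈ $3,569 per year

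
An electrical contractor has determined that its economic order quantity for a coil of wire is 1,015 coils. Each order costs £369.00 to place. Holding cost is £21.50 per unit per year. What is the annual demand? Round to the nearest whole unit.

Invert the EOQ relation Q*² = 2DS/H.
From Q* = √(2DS/H): D = Q*²H / (2S) = 1,015² × 21.5 / (2 × 369) = 30013.330.

D ≈ 30,013 coils per year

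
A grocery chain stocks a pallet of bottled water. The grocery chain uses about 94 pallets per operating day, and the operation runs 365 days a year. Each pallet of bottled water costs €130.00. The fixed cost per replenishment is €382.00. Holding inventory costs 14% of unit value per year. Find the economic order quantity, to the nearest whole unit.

Q* ≈ 1,200 pallets

Annual demand D = 94 × 365 = 34,310.
Holding cost H = 0.14 × €130.00 = €18.2000 per unit per year.
EOQ = √(2DS / H) = √(2 × 34,310 × 382 / 18.2).
= √(26,212,840 / 18.2) = √1,440,265.9341 ≈ 1200.111.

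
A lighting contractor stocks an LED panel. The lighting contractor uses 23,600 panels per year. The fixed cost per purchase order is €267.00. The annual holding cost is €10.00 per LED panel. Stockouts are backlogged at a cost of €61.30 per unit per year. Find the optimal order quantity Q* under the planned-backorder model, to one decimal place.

With planned backorders, Q* = √(2DS/H) · √((H+B)/B).
√(2DS/H) = √(2 × 23,600 × 267 / 10) = 1122.604.
√((H+B)/B) = √((10+61.3)/61.3) = 1.0785.
Q* ≈ 1210.713.

Q* ≈ 1,210.7 panels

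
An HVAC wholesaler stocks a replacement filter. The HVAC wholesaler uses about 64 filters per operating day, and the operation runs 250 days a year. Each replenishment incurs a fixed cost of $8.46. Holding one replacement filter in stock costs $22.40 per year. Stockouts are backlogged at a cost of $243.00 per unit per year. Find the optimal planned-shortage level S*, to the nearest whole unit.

Annual demand D = 64 × 250 = 16,000.
With planned backorders, Q* = √(2DS/H) · √((H+B)/B).
√(2DS/H) = √(2 × 16,000 × 8.46 / 22.4) = 109.935.
√((H+B)/B) = √((22.4+243)/243) = 1.0451.
Q* ≈ 114.890.
S* = Q* · H/(H+B) = 114.890 × 22.4/265.4 ≈ 9.697.

S* ≈ 10 filters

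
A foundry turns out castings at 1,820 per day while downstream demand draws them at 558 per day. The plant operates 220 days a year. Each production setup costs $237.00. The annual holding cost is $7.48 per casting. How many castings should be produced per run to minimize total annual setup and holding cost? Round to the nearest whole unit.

Annual demand D = 558 × 220 = 122,760.
Production build-up factor (1 − d/p) = 1 − 558/1,820 = 0.6934.
Q* = √(2DS / (H(1 − d/p))) = √(2 × 122,760 × 237 / (7.48 × 0.6934)).
= √(58,188,240 / 5.1867) ≈ 3349.445.

Q* ≈ 3,349 castings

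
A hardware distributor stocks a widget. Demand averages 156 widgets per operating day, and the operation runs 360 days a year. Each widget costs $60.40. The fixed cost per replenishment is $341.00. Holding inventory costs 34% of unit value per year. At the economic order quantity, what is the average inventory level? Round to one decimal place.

Average inventory ≈ 682.8 widgets

Annual demand D = 156 × 360 = 56,160.
Holding cost H = 0.34 × $60.40 = $20.5360 per unit per year.
Q* = √(2DS/H) = √(2 × 56,160 × 341 / 20.536) ≈ 1365.68.
Average inventory = Q*/2 ≈ 1365.68 / 2 = 682.838.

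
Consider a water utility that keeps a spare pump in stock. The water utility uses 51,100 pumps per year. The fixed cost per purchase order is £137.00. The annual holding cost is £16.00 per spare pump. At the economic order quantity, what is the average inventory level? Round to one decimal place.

Average inventory ≈ 467.7 pumps

The optimal lot size = √(2DS/H) = √(2 × 51,100 × 137 / 16) ≈ 935.46.
Average inventory = Q*/2 ≈ 935.46 / 2 = 467.731.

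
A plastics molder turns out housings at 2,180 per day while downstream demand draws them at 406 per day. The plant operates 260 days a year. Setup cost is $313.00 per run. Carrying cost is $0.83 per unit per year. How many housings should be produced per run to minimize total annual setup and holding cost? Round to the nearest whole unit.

Q* ≈ 9,891 housings

Annual demand D = 406 × 260 = 105,560.
Production build-up factor (1 − d/p) = 1 − 406/2,180 = 0.8138.
Q* = √(2DS / (H(1 − d/p))) = √(2 × 105,560 × 313 / (0.83 × 0.8138)).
= √(66,080,560 / 0.6754) ≈ 9891.206.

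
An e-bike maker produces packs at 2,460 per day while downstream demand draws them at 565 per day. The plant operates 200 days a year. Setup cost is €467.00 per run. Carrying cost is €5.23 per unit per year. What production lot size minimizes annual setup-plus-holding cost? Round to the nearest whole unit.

Annual demand D = 565 × 200 = 113,000.
Production build-up factor (1 − d/p) = 1 − 565/2,460 = 0.7703.
Q* = √(2DS / (H(1 − d/p))) = √(2 × 113,000 × 467 / (5.23 × 0.7703)).
= √(105,542,000 / 4.0288) ≈ 5118.288.

Q* ≈ 5,118 packs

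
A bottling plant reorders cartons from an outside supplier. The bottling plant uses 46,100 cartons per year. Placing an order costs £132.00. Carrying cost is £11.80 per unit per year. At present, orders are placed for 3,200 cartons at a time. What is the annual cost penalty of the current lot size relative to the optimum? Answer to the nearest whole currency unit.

Extra cost ≈ £8,798 per year

EOQ = √(2DS/H) = √(2 × 46,100 × 132 / 11.8) ≈ 1015.57.
Cost at Q* = (D/Q*)S + (Q*/2)H = √(2DSH) ≈ £11,983.77.
Cost at Q = 3,200: (46,100/3,200)×132 + (3,200/2)×11.8 = £1,901.62 + £18,880.00 = £20,781.62.
Excess = £20,781.62 − £11,983.77 = £8,797.86.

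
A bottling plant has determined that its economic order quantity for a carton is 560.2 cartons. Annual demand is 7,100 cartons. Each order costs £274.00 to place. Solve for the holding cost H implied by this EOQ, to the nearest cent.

The basic EOQ model gives Q* = √(2DS/H); rearrange for the unknown.
From Q* = √(2DS/H): H = 2DS / Q*² = 2 × 7,100 × 274 / 560.2² = 12.3980.

H ≈ £12.40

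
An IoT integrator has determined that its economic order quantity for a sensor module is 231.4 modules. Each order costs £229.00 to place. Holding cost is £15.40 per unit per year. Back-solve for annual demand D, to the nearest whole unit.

D ≈ 1,800 modules per year

Squaring Q* = √(2DS/H) gives Q*² = 2DS/H.
From Q* = √(2DS/H): D = Q*²H / (2S) = 231.4² × 15.4 / (2 × 229) = 1800.454.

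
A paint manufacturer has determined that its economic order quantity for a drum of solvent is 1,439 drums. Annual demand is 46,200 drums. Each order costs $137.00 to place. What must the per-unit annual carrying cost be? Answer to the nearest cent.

Squaring Q* = √(2DS/H) gives Q*² = 2DS/H.
From Q* = √(2DS/H): H = 2DS / Q*² = 2 × 46,200 × 137 / 1,439² = 6.1132.

H ≈ $6.11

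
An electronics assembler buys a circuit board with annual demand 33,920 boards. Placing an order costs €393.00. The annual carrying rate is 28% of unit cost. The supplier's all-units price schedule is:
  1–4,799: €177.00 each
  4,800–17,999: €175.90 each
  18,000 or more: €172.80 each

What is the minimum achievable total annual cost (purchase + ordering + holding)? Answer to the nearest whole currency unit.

TC* ≈ €6,040,190

Holding cost per unit per year at price C is H = 0.28·C.
Candidates are each tier's EOQ (if it falls in that tier) and each price-break quantity.
EOQ at €177.00 = 733.5 (feasible in tier 1): TC = 33,920×€177.00 + (33,920/733.5)×393 + (733.5/2)×0.28×€177.00 = €6,040,190.04.
EOQ at €175.90 = 735.7 < 4800, so use break Q=4800: TC = 33,920×€175.90 + (33,920/4800.0)×393 + (4800.0/2)×0.28×€175.90 = €6,087,510.00.
EOQ at €172.80 = 742.3 < 18000, so use break Q=18000: TC = 33,920×€172.80 + (33,920/18000.0)×393 + (18000.0/2)×0.28×€172.80 = €6,297,572.59.
Lowest total cost among the candidates is at Q = 733.5.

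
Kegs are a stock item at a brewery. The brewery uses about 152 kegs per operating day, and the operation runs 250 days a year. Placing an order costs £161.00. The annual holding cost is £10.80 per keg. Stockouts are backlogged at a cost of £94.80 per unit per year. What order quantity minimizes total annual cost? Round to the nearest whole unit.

Annual demand D = 152 × 250 = 38,000.
With planned backorders, Q* = √(2DS/H) · √((H+B)/B).
√(2DS/H) = √(2 × 38,000 × 161 / 10.8) = 1064.407.
√((H+B)/B) = √((10.8+94.8)/94.8) = 1.0554.
Q* ≈ 1123.403.

Q* ≈ 1,123 kegs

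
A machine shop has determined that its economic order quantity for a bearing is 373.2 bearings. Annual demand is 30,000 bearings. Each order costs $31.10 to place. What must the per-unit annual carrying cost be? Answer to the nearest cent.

The basic EOQ model gives Q* = √(2DS/H); rearrange for the unknown.
From Q* = √(2DS/H): H = 2DS / Q*² = 2 × 30,000 × 31.1 / 373.2² = 13.3976.

H ≈ $13.40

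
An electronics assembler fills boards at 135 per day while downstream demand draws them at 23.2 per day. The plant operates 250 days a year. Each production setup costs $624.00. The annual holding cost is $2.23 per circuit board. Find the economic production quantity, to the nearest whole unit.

Q* ≈ 1,980 boards

Annual demand D = 23.2 × 250 = 5,800.
Production build-up factor (1 − d/p) = 1 − 23.2/135 = 0.8281.
Q* = √(2DS / (H(1 − d/p))) = √(2 × 5,800 × 624 / (2.23 × 0.8281)).
= √(7,238,400 / 1.8468) ≈ 1979.770.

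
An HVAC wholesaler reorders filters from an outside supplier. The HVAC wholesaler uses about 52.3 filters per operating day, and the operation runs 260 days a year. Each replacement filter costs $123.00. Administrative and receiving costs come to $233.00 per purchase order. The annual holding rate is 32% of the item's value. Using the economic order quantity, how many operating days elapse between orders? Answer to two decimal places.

T ≈ 7.67 days

Annual demand D = 52.3 × 260 = 13,598.
Holding cost H = 0.32 × $123.00 = $39.3600 per unit per year.
Q* = √(2DS/H) = √(2 × 13,598 × 233 / 39.36) ≈ 401.24.
Cycle time = Q*/D × 260 = 401.24 / 13,598 × 260 ≈ 7.672 days.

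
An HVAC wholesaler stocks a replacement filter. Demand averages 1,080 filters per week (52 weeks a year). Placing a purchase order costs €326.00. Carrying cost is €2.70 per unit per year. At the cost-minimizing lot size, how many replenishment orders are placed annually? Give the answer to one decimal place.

Annual demand D = 1,080 × 52 = 56,160.
The optimal lot size = √(2DS/H) = √(2 × 56,160 × 326 / 2.7) ≈ 3682.61.
Orders per year = D / Q* = 56,160 / 3682.61 ≈ 15.250.

N ≈ 15.3 orders per year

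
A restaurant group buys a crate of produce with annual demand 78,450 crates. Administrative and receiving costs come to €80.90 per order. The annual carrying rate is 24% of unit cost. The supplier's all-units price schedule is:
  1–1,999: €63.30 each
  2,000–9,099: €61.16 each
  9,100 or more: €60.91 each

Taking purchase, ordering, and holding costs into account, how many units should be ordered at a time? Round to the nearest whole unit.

Holding cost per unit per year at price C is H = 0.24·C.
Evaluate total cost at each tier's feasible EOQ or, if the EOQ is below the tier, at the tier's minimum quantity.
EOQ at €63.30 = 914.1 (feasible in tier 1): TC = 78,450×€63.30 + (78,450/914.1)×80.9 + (914.1/2)×0.24×€63.30 = €4,979,771.51.
EOQ at €61.16 = 929.9 < 2000, so use break Q=2000: TC = 78,450×€61.16 + (78,450/2000.0)×80.9 + (2000.0/2)×0.24×€61.16 = €4,815,853.70.
EOQ at €60.91 = 931.8 < 9100, so use break Q=9100: TC = 78,450×€60.91 + (78,450/9100.0)×80.9 + (9100.0/2)×0.24×€60.91 = €4,845,600.65.
Lowest total cost is €4,815,853.70 at Q = 2000.0.

Q* ≈ 2,000 crates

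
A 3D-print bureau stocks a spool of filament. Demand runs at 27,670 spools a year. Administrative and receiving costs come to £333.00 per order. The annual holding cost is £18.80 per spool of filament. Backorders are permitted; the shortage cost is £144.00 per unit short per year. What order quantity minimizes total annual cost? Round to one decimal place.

Q* ≈ 1,052.7 spools

With planned backorders, Q* = √(2DS/H) · √((H+B)/B).
√(2DS/H) = √(2 × 27,670 × 333 / 18.8) = 990.063.
√((H+B)/B) = √((18.8+144)/144) = 1.0633.
Q* ≈ 1052.710.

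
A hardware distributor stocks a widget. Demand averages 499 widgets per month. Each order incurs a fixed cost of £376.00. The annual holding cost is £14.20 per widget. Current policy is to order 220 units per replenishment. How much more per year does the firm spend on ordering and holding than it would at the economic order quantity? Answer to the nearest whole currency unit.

Extra cost ≈ £3,800 per year

Annual demand D = 499 × 12 = 5,988.
EOQ = √(2DS/H) = √(2 × 5,988 × 376 / 14.2) ≈ 563.13.
Cost at Q* = (D/Q*)S + (Q*/2)H = √(2DSH) ≈ £7,996.39.
Cost at Q = 220: (5,988/220)×376 + (220/2)×14.2 = £10,234.04 + £1,562.00 = £11,796.04.
Excess = £11,796.04 − £7,996.39 = £3,799.65.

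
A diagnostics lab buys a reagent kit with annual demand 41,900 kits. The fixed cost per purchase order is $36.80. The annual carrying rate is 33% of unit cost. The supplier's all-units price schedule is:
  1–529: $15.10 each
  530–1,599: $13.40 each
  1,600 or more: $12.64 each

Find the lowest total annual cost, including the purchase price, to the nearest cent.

TC* ≈ $533,916.66

Holding cost per unit per year at price C is H = 0.33·C.
Evaluate total cost at each tier's feasible EOQ or, if the EOQ is below the tier, at the tier's minimum quantity.
Tier 1 ($15.10): EOQ = 786.7 exceeds tier's upper bound 529, so this tier is dominated.
EOQ at $13.40 = 835.1 (feasible in tier 2): TC = 41,900×$13.40 + (41,900/835.1)×36.8 + (835.1/2)×0.33×$13.40 = $565,152.80.
EOQ at $12.64 = 859.8 < 1600, so use break Q=1600: TC = 41,900×$12.64 + (41,900/1600.0)×36.8 + (1600.0/2)×0.33×$12.64 = $533,916.66.
Lowest total cost among the candidates is at Q = 1600.0.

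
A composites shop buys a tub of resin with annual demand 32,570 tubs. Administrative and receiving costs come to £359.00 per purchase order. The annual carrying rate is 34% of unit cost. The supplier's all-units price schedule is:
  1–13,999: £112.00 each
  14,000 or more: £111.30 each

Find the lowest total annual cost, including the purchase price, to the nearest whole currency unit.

TC* ≈ £3,677,681

Holding cost per unit per year at price C is H = 0.34·C.
Evaluate total cost at each tier's feasible EOQ or, if the EOQ is below the tier, at the tier's minimum quantity.
EOQ at £112.00 = 783.7 (feasible in tier 1): TC = 32,570×£112.00 + (32,570/783.7)×359 + (783.7/2)×0.34×£112.00 = £3,677,681.43.
EOQ at £111.30 = 786.1 < 14000, so use break Q=14000: TC = 32,570×£111.30 + (32,570/14000.0)×359 + (14000.0/2)×0.34×£111.30 = £3,890,770.19.
Lowest total cost among the candidates is at Q = 783.7.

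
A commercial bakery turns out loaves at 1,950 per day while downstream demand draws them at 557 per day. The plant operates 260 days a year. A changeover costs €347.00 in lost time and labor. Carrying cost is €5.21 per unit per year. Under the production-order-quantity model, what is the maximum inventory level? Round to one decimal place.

Annual demand D = 557 × 260 = 144,820.
Production build-up factor (1 − d/p) = 1 − 557/1,950 = 0.7144.
Q* = √(2DS / (H(1 − d/p))) = √(2 × 144,820 × 347 / (5.21 × 0.7144)).
= √(100,505,080 / 3.7218) ≈ 5196.571.
Maximum inventory = Q*(1 − d/p) = 5196.571 × 0.7144 ≈ 3712.217.

I_max ≈ 3,712.2 loaves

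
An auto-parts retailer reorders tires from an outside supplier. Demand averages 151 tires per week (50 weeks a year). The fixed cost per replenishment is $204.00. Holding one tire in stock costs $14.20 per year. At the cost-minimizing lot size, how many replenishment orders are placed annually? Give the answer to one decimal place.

N ≈ 16.2 orders per year

Annual demand D = 151 × 50 = 7,550.
The optimal lot size = √(2DS/H) = √(2 × 7,550 × 204 / 14.2) ≈ 465.76.
Orders per year = D / Q* = 7,550 / 465.76 ≈ 16.210.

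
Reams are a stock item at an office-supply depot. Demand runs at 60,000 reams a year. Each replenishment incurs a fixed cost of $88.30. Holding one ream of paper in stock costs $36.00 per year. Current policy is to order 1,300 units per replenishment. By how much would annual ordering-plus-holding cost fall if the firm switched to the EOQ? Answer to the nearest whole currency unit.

Extra cost ≈ $7,944 per year

EOQ = √(2DS/H) = √(2 × 60,000 × 88.3 / 36) ≈ 542.52.
Cost at Q* = (D/Q*)S + (Q*/2)H = √(2DSH) ≈ $19,530.90.
Cost at Q = 1,300: (60,000/1,300)×88.3 + (1,300/2)×36 = $4,075.38 + $23,400.00 = $27,475.38.
Excess = $27,475.38 − $19,530.90 = $7,944.49.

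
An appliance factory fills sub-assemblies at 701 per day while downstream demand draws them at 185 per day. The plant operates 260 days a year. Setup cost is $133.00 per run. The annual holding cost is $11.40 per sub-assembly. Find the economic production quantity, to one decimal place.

Q* ≈ 1,234.8 sub-assemblies

Annual demand D = 185 × 260 = 48,100.
Production build-up factor (1 − d/p) = 1 − 185/701 = 0.7361.
Q* = √(2DS / (H(1 − d/p))) = √(2 × 48,100 × 133 / (11.4 × 0.7361)).
= √(12,794,600 / 8.3914) ≈ 1234.796.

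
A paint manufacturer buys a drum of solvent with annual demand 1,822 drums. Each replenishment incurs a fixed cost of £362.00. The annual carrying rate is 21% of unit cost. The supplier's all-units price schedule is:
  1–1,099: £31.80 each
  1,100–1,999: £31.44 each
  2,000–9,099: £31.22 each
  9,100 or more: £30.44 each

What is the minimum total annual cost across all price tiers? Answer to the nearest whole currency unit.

Holding cost per unit per year at price C is H = 0.21·C.
For each price level, check whether its EOQ is feasible; otherwise the best quantity at that price is the breakpoint.
EOQ at £31.80 = 444.4 (feasible in tier 1): TC = 1,822×£31.80 + (1,822/444.4)×362 + (444.4/2)×0.21×£31.80 = £60,907.62.
EOQ at £31.44 = 447.0 < 1100, so use break Q=1100: TC = 1,822×£31.44 + (1,822/1100.0)×362 + (1100.0/2)×0.21×£31.44 = £61,514.60.
EOQ at £31.22 = 448.6 < 2000, so use break Q=2000: TC = 1,822×£31.22 + (1,822/2000.0)×362 + (2000.0/2)×0.21×£31.22 = £63,768.82.
EOQ at £30.44 = 454.3 < 9100, so use break Q=9100: TC = 1,822×£30.44 + (1,822/9100.0)×362 + (9100.0/2)×0.21×£30.44 = £84,619.58.
Lowest total cost among the candidates is at Q = 444.4.

TC* ≈ £60,908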